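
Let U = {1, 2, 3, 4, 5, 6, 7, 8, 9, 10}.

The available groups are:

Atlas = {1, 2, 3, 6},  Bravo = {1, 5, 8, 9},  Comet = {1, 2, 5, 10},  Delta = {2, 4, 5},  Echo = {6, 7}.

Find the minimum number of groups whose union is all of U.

5

Take {Atlas, Bravo, Comet, Delta, Echo}. Their union is {1, 2, 3, 4, 5, 6, 7, 8, 9, 10}, which is all 10 items.
No 4 of the 5 groups cover everything (all 5 combinations miss at least one item), so 5 is optimal.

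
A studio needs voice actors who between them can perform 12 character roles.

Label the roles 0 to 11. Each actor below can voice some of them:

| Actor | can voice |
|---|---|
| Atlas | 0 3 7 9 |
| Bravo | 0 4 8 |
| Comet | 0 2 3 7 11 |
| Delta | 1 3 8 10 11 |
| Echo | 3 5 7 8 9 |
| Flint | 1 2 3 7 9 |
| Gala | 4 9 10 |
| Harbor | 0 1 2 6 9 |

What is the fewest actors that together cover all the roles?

4

Take {Bravo, Delta, Echo, Harbor}. Their union is {0, 1, 2, 3, 4, 5, 6, 7, 8, 9, 10, 11}, which is all 12 roles.
No 3 of the 8 actors cover everything (all 56 combinations miss at least one role), so 4 is optimal.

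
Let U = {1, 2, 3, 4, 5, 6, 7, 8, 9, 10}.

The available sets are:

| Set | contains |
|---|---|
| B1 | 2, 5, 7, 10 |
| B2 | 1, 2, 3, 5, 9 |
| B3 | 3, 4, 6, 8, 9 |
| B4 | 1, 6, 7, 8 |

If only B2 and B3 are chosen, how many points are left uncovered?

2

Union of B2, B3 = {1, 2, 3, 4, 5, 6, 8, 9}.
Not covered: 7, 10 — 2 points.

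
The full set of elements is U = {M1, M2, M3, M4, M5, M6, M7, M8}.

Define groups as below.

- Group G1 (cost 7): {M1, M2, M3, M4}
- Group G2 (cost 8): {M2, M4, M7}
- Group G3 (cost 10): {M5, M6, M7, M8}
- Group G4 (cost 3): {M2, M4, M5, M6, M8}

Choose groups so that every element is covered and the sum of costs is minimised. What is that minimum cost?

G1, G3 together cover every element (G1 ∪ G3 = {M1, M2, M3, M4, M5, M6, M7, M8}); total cost 7 + 10 = 17.
The greedy pick G4, G1, G2 costs 18; no covering selection beats 17.

17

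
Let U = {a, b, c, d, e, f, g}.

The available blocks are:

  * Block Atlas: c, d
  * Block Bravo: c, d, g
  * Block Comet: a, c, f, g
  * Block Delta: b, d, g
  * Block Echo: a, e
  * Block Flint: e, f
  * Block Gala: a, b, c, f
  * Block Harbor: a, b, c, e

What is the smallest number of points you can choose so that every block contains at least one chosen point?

3

H = {c, e, g} meets every block (each contains at least one member of H), and |H| = 3.
No choice of 2 points meets every block, so 3 is the minimum.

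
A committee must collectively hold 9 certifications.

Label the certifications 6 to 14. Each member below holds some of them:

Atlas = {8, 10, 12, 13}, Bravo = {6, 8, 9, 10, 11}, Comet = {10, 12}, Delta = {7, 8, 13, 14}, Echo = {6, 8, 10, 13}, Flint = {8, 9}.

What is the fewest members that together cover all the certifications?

Atlas and Bravo and Delta together: Atlas ∪ Bravo ∪ Delta = {6, 7, 8, 9, 10, 11, 12, 13, 14} — every certification is covered.
Only Delta contains 7, so Delta is forced; the remaining 5 certifications need at least 2 more members (each remaining member adds at most 4) — so at least 3 members are needed, and 3 is optimal.

3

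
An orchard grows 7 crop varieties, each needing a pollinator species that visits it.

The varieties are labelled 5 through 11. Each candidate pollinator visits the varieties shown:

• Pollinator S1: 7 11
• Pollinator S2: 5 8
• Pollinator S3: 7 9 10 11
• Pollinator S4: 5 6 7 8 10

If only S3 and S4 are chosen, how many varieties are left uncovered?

0

Union of S3, S4 = {5, 6, 7, 8, 9, 10, 11} — that's every variety, so 0 are uncovered.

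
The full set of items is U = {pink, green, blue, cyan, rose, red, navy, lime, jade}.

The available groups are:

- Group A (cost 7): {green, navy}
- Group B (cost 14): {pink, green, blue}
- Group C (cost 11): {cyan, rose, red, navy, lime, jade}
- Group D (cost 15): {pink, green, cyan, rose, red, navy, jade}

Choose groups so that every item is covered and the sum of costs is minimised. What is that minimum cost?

25

B, C together cover every item (B ∪ C = {pink, green, blue, cyan, rose, red, navy, lime, jade}); total cost 14 + 11 = 25.
No covering selection has total cost below 25.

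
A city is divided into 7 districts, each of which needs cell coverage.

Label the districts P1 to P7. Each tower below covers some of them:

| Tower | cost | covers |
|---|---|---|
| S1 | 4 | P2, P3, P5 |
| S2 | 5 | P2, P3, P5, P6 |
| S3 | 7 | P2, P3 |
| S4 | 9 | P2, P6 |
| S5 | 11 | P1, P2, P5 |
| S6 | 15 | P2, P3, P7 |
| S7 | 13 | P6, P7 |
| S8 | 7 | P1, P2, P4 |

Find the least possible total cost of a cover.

S1, S7, S8 together cover every district (S1 ∪ S7 ∪ S8 = {P1, P2, P3, P4, P5, P6, P7}); total cost 4 + 13 + 7 = 24.
The greedy pick S2, S8, S7 costs 25; no covering selection beats 24.

24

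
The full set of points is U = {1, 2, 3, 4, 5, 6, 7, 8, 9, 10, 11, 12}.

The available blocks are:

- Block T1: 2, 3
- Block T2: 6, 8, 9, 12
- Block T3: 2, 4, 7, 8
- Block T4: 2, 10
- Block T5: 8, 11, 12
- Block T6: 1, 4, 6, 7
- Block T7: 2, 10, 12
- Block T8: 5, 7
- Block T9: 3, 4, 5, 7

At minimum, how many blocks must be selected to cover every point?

T2 and T5 and T6 and T7 and T9 together: T2 ∪ T5 ∪ T6 ∪ T7 ∪ T9 = {1, 2, 3, 4, 5, 6, 7, 8, 9, 10, 11, 12} — every point is covered.
No 4 of the 9 blocks cover everything (all 126 combinations miss at least one point), so 5 is optimal.

5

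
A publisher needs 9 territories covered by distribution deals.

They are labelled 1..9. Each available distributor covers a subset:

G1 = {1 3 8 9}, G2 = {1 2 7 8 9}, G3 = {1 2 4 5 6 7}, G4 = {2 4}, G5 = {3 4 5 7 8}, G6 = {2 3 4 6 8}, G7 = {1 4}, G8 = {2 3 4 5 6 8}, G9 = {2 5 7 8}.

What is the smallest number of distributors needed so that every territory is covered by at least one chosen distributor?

G1 and G3 together: G1 ∪ G3 = {1, 2, 3, 4, 5, 6, 7, 8, 9} — every territory is covered.
No single distributor has all 9 territories (the largest, G3, has 6), so 2 is optimal.

2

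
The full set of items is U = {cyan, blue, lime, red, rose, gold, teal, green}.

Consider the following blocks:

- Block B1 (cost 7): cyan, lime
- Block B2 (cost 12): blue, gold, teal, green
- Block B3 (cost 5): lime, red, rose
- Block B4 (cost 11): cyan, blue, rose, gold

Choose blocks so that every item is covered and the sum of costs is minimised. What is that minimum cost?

B1, B2, B3 together cover every item (B1 ∪ B2 ∪ B3 = {cyan, blue, lime, red, rose, gold, teal, green}); total cost 7 + 12 + 5 = 24.
No covering selection has total cost below 24.

24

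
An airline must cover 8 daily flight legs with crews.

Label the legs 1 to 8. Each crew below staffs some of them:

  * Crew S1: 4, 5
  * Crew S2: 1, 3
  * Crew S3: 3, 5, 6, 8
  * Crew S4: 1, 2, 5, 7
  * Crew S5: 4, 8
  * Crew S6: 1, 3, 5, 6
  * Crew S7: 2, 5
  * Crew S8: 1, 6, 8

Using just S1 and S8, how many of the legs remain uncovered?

Union of S1, S8 = {1, 4, 5, 6, 8}.
Not covered: 2, 3, 7 — 3 legs.

3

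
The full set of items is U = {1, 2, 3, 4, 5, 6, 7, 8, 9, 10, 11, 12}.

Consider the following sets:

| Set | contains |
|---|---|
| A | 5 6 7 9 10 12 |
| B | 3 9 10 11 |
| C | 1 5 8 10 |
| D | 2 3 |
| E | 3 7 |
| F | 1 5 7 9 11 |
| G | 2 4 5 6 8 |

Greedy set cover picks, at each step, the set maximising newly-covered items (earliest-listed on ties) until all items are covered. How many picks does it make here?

4

Greedy: pick A (covers 6 new) → pick G (covers 3 new) → pick B (covers 2 new) → pick C (covers 1 new). Total picks: 4.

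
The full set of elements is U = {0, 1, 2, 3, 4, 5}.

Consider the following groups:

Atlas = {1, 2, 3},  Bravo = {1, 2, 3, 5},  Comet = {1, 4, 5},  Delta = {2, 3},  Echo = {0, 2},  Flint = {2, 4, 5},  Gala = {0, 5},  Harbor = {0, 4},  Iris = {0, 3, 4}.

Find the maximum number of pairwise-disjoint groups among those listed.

Comet, Delta are pairwise disjoint (Comet={1,4,5}; Delta={2,3}).
Every remaining group overlaps one of these, and no 3 of the listed groups are pairwise disjoint, so 2 is the maximum.

2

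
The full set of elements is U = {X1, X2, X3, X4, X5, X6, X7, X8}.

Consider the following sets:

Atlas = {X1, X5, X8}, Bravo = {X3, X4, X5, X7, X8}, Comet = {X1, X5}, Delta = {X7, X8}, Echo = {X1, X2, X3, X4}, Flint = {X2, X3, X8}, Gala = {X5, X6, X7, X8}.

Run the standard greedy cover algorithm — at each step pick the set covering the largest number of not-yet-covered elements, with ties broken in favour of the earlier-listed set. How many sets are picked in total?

3

Greedy: pick Bravo (covers 5 new) → pick Echo (covers 2 new) → pick Gala (covers 1 new). Total picks: 3.
(The true minimum cover uses only 2 sets, so greedy is not optimal here.)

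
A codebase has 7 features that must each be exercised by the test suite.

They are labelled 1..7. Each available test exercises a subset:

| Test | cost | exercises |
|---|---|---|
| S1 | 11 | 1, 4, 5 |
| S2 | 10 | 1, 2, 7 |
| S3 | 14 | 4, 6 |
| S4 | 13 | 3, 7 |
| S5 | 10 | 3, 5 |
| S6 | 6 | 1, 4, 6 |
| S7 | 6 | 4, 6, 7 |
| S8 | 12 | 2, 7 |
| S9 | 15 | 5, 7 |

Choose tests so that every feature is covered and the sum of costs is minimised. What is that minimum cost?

S2, S5, S6 together cover every feature (S2 ∪ S5 ∪ S6 = {1, 2, 3, 4, 5, 6, 7}); total cost 10 + 10 + 6 = 26.
No covering selection has total cost below 26.

26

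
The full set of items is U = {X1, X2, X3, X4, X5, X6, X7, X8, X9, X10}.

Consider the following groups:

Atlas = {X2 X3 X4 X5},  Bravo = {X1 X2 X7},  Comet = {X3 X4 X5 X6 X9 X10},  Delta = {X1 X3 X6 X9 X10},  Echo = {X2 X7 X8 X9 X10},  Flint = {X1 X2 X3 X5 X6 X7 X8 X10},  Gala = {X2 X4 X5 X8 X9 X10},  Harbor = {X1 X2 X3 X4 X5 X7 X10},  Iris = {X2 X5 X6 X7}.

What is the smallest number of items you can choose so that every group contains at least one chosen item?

2

Take H = {X2, X6}. Each listed group contains at least one of these, so H is a hitting set of size 2.
The groups Bravo, Comet are pairwise disjoint, so any hitting set needs a separate item for each — at least 2. Hence 2 is optimal.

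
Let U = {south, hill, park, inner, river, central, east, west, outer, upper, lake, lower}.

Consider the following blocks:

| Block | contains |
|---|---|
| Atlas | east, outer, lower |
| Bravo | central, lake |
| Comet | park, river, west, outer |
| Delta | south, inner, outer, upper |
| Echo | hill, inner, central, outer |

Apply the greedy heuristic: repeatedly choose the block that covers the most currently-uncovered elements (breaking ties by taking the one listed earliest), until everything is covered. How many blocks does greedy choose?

Greedy: pick Comet (covers 4 new) → pick Delta (covers 3 new) → pick Atlas (covers 2 new) → pick Bravo (covers 2 new) → pick Echo (covers 1 new). Total picks: 5.

5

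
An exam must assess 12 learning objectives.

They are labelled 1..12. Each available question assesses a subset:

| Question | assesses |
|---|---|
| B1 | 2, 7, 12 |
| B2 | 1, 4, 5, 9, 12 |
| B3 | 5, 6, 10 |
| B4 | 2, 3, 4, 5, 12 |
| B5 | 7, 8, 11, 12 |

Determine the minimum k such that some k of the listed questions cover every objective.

B2 and B3 and B4 and B5 together: B2 ∪ B3 ∪ B4 ∪ B5 = {1, 2, 3, 4, 5, 6, 7, 8, 9, 10, 11, 12} — every objective is covered.
Only B2 contains 1, so B2 is forced; the remaining 7 objectives need at least 3 more questions (each remaining question adds at most 3) — so at least 4 questions are needed, and 4 is optimal.

4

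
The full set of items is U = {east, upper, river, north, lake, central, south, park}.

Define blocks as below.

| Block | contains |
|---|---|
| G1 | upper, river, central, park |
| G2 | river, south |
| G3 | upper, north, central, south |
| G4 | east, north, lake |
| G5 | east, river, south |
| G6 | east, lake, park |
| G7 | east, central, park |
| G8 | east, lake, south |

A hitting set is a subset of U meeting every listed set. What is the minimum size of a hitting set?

Take H = {east, central, south}. Each listed block contains at least one of these, so H is a hitting set of size 3.
No choice of 2 items meets every block, so 3 is the minimum.

3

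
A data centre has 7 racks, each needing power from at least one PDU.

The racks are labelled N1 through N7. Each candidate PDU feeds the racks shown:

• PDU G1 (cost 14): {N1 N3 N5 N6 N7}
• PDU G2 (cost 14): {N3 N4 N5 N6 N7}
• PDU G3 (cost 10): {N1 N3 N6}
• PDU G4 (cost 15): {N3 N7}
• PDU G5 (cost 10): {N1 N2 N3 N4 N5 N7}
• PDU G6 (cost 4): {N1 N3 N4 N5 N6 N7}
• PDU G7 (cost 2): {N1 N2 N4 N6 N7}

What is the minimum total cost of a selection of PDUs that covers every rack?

6

G6, G7 together cover every rack (G6 ∪ G7 = {N1, N2, N3, N4, N5, N6, N7}); total cost 4 + 2 = 6.
No covering selection has total cost below 6.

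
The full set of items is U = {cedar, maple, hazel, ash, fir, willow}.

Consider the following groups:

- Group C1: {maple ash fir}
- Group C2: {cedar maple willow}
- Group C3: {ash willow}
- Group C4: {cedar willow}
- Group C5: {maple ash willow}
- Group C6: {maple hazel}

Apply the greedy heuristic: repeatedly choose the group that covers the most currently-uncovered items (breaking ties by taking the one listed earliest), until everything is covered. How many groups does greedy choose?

3

Greedy: pick C1 (covers 3 new) → pick C2 (covers 2 new) → pick C6 (covers 1 new). Total picks: 3.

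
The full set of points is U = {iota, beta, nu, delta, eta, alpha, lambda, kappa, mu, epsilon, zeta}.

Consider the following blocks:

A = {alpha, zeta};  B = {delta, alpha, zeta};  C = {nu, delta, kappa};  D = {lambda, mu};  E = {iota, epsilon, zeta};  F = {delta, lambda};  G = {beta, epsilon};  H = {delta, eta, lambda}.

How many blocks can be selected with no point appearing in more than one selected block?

A, C, D, G are pairwise disjoint (A={alpha,zeta}; C={nu,delta,kappa}; D={lambda,mu}; G={beta,epsilon}).
Every remaining block overlaps one of these, and no 5 of the listed blocks are pairwise disjoint, so 4 is the maximum.

4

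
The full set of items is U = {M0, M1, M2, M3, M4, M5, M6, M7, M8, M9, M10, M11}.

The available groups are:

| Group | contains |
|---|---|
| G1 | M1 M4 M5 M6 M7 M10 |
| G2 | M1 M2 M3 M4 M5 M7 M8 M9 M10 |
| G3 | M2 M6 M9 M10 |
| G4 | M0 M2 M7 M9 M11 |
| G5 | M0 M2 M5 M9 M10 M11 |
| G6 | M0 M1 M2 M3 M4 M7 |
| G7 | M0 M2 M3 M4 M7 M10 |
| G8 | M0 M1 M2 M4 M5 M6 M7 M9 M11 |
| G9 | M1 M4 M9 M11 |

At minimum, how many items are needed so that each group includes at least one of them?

The 2 items {M2, M4} hit every group.
No single item lies in every group, so at least 2 are needed and 2 is optimal.

2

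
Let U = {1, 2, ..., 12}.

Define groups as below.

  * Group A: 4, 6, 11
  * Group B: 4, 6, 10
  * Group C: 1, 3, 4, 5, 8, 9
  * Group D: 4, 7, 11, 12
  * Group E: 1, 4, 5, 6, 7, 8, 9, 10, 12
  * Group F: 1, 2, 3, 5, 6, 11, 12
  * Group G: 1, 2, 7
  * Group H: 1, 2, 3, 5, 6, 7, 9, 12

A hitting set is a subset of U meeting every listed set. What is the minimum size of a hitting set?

2

T = {1, 4} meets every group (each contains at least one member of T), and |T| = 2.
The groups B, G are pairwise disjoint, so any hitting set needs a separate element for each — at least 2. Hence 2 is optimal.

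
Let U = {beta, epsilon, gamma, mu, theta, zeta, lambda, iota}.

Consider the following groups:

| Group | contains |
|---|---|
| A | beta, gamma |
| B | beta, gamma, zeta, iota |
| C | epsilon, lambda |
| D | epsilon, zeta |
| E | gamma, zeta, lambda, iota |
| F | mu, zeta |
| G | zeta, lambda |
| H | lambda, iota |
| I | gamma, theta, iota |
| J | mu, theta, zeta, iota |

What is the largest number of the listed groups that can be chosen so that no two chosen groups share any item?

3

A, F, H are pairwise disjoint (A={beta,gamma}; F={mu,zeta}; H={lambda,iota}).
Every remaining group overlaps one of these, and no 4 of the listed groups are pairwise disjoint, so 3 is the maximum.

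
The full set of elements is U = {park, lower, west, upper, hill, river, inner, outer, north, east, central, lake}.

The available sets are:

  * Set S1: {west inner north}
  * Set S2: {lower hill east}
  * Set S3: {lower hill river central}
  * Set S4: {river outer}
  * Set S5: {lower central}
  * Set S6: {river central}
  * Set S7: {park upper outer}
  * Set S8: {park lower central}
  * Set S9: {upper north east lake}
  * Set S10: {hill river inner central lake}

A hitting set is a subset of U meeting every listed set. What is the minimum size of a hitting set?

4

Take H = {lower, upper, river, inner}. Each listed set contains at least one of these, so H is a hitting set of size 4.
The sets S1, S2, S6, S7 are pairwise disjoint, so any hitting set needs a separate element for each — at least 4. Hence 4 is optimal.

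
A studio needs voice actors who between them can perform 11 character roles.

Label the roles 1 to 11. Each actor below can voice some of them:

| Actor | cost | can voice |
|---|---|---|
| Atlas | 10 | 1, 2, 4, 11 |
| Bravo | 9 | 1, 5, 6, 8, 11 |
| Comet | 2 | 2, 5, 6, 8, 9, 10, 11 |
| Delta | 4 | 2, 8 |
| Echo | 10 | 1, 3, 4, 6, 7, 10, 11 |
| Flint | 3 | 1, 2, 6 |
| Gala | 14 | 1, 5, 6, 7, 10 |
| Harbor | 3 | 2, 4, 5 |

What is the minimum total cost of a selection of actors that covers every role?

12

Comet, Echo together cover every role (Comet ∪ Echo = {1, 2, 3, 4, 5, 6, 7, 8, 9, 10, 11}); total cost 2 + 10 = 12.
No covering selection has total cost below 12.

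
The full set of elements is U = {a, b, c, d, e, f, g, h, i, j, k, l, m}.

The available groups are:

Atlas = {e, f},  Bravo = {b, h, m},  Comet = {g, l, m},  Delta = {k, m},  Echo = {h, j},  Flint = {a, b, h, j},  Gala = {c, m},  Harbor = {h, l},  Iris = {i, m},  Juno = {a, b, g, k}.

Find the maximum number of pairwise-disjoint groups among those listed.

4

Atlas, Gala, Harbor, Juno are pairwise disjoint (Atlas={e,f}; Gala={c,m}; Harbor={h,l}; Juno={a,b,g,k}).
Every remaining group overlaps one of these, and no 5 of the listed groups are pairwise disjoint, so 4 is the maximum.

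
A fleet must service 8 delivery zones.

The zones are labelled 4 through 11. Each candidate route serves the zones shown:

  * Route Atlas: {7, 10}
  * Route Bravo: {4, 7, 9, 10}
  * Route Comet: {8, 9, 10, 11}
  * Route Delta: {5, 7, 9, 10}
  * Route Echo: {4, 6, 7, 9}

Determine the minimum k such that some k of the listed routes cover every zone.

Comet and Delta and Echo together: Comet ∪ Delta ∪ Echo = {4, 5, 6, 7, 8, 9, 10, 11} — every zone is covered.
Only Delta contains 5, so Delta is forced; the remaining 4 zones need at least 2 more routes (each remaining route adds at most 2) — so at least 3 routes are needed, and 3 is optimal.

3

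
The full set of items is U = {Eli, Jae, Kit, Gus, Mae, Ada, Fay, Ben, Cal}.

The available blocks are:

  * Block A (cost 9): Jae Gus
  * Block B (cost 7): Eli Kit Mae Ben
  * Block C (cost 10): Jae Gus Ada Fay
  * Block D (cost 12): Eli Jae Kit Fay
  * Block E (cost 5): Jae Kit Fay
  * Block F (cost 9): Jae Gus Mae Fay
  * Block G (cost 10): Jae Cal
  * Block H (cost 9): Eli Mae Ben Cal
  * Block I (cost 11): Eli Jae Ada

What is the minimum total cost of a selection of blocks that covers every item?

C, E, H together cover every item (C ∪ E ∪ H = {Eli, Jae, Kit, Gus, Mae, Ada, Fay, Ben, Cal}); total cost 10 + 5 + 9 = 24.
No covering selection has total cost below 24.

24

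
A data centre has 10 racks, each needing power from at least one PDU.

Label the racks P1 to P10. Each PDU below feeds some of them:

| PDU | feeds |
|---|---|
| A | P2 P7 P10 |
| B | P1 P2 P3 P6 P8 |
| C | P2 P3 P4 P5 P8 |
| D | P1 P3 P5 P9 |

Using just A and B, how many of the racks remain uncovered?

3

Union of A, B = {P1, P2, P3, P6, P7, P8, P10}.
Not covered: P4, P5, P9 — 3 racks.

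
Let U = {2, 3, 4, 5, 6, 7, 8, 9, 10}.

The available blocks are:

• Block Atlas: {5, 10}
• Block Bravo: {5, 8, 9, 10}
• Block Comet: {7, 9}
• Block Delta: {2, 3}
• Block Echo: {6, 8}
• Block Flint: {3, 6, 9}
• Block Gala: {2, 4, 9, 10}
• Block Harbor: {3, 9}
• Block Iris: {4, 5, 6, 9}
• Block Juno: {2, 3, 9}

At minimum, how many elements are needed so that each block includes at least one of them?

The 4 elements {3, 8, 9, 10} hit every block.
The blocks Atlas, Comet, Delta, Echo are pairwise disjoint, so any hitting set needs a separate element for each — at least 4. Hence 4 is optimal.

4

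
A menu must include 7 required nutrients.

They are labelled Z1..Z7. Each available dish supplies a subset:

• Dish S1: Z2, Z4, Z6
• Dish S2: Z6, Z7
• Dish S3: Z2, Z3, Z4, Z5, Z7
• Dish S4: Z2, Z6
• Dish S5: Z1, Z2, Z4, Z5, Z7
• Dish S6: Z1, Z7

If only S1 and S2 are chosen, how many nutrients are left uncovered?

3

Union of S1, S2 = {Z2, Z4, Z6, Z7}.
Not covered: Z1, Z3, Z5 — 3 nutrients.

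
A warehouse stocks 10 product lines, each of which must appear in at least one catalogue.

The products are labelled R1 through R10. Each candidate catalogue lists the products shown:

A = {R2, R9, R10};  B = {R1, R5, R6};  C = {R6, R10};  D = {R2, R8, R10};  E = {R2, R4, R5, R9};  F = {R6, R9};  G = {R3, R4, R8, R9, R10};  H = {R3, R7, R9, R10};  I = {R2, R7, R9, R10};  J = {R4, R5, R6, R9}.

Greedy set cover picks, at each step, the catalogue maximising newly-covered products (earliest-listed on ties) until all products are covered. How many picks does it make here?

Greedy: pick G (covers 5 new) → pick B (covers 3 new) → pick I (covers 2 new). Total picks: 3.

3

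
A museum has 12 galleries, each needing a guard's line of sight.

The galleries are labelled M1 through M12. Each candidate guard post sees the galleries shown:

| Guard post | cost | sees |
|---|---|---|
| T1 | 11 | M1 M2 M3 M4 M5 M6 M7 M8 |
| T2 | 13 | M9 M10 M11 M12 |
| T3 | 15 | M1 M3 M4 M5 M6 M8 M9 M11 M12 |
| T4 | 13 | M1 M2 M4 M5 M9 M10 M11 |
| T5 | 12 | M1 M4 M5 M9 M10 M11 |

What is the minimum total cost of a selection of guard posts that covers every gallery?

T1, T2 together cover every gallery (T1 ∪ T2 = {M1, M2, M3, M4, M5, M6, M7, M8, M9, M10, M11, M12}); total cost 11 + 13 = 24.
No covering selection has total cost below 24.

24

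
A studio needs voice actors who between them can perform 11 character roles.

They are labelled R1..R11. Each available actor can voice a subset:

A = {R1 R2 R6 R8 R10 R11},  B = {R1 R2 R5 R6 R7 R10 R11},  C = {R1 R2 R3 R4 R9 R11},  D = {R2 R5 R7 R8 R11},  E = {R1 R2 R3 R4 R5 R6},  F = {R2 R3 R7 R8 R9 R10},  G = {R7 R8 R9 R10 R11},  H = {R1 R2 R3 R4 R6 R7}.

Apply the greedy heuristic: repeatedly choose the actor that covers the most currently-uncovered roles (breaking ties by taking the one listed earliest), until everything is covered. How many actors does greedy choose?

Greedy: pick B (covers 7 new) → pick C (covers 3 new) → pick A (covers 1 new). Total picks: 3.
(The true minimum cover uses only 2 actors, so greedy is not optimal here.)

3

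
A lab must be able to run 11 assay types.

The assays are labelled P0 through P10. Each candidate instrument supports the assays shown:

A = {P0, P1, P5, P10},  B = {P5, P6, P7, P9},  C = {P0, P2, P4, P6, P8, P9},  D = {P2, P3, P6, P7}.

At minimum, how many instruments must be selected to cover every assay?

3

A and C and D together: A ∪ C ∪ D = {P0, P1, P2, P3, P4, P5, P6, P7, P8, P9, P10} — every assay is covered.
Only A contains P1, so A is forced; the remaining 7 assays need at least 2 more instruments (each remaining instrument adds at most 5) — so at least 3 instruments are needed, and 3 is optimal.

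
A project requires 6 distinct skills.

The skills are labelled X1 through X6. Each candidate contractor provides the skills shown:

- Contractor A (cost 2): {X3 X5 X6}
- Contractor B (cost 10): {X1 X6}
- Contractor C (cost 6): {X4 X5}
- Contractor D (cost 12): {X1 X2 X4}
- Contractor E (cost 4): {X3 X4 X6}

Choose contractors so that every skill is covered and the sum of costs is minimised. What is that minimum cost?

A, D together cover every skill (A ∪ D = {X1, X2, X3, X4, X5, X6}); total cost 2 + 12 = 14.
No covering selection has total cost below 14.

14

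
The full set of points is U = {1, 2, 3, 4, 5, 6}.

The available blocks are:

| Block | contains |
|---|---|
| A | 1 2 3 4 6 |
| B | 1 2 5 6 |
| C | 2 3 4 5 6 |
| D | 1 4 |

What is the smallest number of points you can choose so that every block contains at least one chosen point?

2

H = {1, 2} meets every block (each contains at least one member of H), and |H| = 2.
No single point lies in every block, so at least 2 are needed and 2 is optimal.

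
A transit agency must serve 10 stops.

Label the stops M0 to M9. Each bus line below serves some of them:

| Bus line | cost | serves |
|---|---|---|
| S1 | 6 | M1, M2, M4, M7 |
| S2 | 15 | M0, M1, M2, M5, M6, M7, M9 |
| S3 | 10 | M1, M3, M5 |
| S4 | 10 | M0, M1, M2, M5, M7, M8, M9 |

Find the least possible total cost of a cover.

S1, S2, S3, S4 together cover every stop (S1 ∪ S2 ∪ S3 ∪ S4 = {M0, M1, M2, M3, M4, M5, M6, M7, M8, M9}); total cost 6 + 15 + 10 + 10 = 41.
No covering selection has total cost below 41.

41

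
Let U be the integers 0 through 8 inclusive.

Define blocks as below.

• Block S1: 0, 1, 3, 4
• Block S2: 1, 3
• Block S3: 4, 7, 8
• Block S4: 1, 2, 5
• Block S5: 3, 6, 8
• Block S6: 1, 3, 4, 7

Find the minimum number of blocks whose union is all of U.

4

S1, S3, S4, and S5 cover everything between them: the union {0, 1, 2, 3, 4, 5, 6, 7, 8} is all of U.
Only S1 contains 0, so S1 is forced; the remaining 5 points need at least 3 more blocks (each remaining block adds at most 2) — so at least 4 blocks are needed, and 4 is optimal.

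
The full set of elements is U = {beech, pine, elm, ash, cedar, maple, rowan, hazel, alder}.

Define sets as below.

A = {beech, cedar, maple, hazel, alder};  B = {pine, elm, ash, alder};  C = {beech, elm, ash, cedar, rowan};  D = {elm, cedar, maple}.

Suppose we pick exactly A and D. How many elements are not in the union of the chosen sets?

Union of A, D = {beech, elm, cedar, maple, hazel, alder}.
Not covered: pine, ash, rowan — 3 elements.

3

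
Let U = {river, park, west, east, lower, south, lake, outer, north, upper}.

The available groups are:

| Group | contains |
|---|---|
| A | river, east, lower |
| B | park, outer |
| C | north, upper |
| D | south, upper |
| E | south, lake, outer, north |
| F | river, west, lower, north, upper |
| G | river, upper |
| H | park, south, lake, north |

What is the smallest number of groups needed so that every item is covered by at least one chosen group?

Take {A, B, E, F}. Their union is {river, park, west, east, lower, south, lake, outer, north, upper}, which is all 10 items.
No 3 of the 8 groups cover everything (all 56 combinations miss at least one item), so 4 is optimal.

4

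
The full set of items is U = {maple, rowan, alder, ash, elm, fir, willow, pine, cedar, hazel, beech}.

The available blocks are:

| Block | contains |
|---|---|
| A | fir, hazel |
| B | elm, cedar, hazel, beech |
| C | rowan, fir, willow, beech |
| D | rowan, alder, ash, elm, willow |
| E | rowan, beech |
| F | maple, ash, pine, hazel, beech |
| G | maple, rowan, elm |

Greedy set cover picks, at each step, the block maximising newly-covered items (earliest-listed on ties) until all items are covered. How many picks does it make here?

Greedy: pick D (covers 5 new) → pick F (covers 4 new) → pick A (covers 1 new) → pick B (covers 1 new). Total picks: 4.

4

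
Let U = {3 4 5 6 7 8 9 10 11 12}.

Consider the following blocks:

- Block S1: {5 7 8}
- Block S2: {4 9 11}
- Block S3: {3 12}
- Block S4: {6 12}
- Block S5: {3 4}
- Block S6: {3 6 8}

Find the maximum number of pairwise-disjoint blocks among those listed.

3

S1, S2, S4 are pairwise disjoint (S1={5,7,8}; S2={4,9,11}; S4={6,12}).
Every remaining block overlaps one of these, and no 4 of the listed blocks are pairwise disjoint, so 3 is the maximum.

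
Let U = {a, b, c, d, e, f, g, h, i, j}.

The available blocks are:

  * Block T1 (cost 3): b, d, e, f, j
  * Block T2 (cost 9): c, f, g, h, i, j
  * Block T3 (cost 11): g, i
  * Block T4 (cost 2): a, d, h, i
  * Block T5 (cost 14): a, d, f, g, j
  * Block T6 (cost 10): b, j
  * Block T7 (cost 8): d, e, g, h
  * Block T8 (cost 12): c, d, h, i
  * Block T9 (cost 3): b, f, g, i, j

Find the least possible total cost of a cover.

T1, T2, T4 together cover every element (T1 ∪ T2 ∪ T4 = {a, b, c, d, e, f, g, h, i, j}); total cost 3 + 9 + 2 = 14.
The greedy pick T4, T1, T9, T2 costs 17; no covering selection beats 14.

14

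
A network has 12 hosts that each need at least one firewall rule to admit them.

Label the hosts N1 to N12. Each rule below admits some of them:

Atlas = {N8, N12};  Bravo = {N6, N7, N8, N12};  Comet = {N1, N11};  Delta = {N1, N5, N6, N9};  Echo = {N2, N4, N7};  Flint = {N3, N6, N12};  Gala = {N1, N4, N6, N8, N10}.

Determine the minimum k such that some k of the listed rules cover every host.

Take {Comet, Delta, Echo, Flint, Gala}. Their union is {N1, N2, N3, N4, N5, N6, N7, N8, N9, N10, N11, N12}, which is all 12 hosts.
Only Gala contains N10, so Gala is forced; the remaining 7 hosts need at least 4 more rules (each remaining rule adds at most 2) — so at least 5 rules are needed, and 5 is optimal.

5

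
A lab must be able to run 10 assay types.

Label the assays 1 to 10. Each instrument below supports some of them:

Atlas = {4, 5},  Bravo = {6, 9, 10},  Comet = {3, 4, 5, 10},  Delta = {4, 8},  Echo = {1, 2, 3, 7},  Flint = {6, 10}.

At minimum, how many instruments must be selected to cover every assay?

Take {Bravo, Comet, Delta, Echo}. Their union is {1, 2, 3, 4, 5, 6, 7, 8, 9, 10}, which is all 10 assays.
No 3 of the 6 instruments cover everything (all 20 combinations miss at least one assay), so 4 is optimal.

4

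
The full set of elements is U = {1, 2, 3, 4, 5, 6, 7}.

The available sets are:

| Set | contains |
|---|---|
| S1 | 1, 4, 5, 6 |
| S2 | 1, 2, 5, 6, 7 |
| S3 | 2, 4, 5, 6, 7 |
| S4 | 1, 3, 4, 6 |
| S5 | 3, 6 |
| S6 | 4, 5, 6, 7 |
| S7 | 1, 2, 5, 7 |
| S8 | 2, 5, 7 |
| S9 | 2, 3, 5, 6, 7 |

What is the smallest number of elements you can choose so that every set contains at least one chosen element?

The 2 elements {2, 6} hit every set.
The sets S5, S8 are pairwise disjoint, so any hitting set needs a separate element for each — at least 2. Hence 2 is optimal.

2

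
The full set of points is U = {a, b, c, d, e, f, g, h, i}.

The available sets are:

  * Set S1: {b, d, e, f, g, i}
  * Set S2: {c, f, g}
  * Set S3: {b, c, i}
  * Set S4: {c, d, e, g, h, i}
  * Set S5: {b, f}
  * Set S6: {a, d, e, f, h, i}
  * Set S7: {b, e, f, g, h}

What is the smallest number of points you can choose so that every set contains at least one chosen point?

2

T = {c, f} meets every set (each contains at least one member of T), and |T| = 2.
The sets S4, S5 are pairwise disjoint, so any hitting set needs a separate point for each — at least 2. Hence 2 is optimal.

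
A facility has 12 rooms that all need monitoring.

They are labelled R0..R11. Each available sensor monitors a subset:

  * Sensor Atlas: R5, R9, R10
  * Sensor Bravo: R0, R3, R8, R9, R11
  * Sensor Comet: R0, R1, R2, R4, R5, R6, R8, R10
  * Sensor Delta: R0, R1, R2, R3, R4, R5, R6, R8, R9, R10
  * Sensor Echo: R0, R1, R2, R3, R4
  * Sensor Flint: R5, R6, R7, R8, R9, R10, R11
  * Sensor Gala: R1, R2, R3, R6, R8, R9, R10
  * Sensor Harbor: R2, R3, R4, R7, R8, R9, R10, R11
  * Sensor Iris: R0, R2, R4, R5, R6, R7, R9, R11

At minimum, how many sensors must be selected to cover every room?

2

Take {Delta, Harbor}. Their union is {R0, R1, R2, R3, R4, R5, R6, R7, R8, R9, R10, R11}, which is all 12 rooms.
No single sensor has all 12 rooms (the largest, Delta, has 10), so 2 is optimal.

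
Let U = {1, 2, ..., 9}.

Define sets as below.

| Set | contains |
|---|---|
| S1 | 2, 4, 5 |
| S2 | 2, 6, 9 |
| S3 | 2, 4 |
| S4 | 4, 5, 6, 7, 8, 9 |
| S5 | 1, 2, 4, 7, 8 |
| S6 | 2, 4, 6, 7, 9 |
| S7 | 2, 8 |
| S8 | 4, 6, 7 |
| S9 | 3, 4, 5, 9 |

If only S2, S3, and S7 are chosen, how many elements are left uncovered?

Union of S2, S3, S7 = {2, 4, 6, 8, 9}.
Not covered: 1, 3, 5, 7 — 4 elements.

4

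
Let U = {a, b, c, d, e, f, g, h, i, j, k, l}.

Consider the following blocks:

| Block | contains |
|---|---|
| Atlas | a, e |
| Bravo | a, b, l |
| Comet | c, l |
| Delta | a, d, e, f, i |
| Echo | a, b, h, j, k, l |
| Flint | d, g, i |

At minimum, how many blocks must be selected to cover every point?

4

Take {Comet, Delta, Echo, Flint}. Their union is {a, b, c, d, e, f, g, h, i, j, k, l}, which is all 12 points.
No 3 of the 6 blocks cover everything (all 20 combinations miss at least one point), so 4 is optimal.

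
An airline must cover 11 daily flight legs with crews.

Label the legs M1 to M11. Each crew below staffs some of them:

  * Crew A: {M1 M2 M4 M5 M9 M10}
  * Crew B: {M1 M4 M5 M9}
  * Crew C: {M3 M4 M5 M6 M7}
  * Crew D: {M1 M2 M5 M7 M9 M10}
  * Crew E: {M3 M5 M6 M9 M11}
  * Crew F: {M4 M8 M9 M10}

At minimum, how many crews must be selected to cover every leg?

Take {D, E, F}. Their union is {M1, M2, M3, M4, M5, M6, M7, M8, M9, M10, M11}, which is all 11 legs.
Only F contains M8, so F is forced; the remaining 7 legs need at least 2 more crews (each remaining crew adds at most 4) — so at least 3 crews are needed, and 3 is optimal.

3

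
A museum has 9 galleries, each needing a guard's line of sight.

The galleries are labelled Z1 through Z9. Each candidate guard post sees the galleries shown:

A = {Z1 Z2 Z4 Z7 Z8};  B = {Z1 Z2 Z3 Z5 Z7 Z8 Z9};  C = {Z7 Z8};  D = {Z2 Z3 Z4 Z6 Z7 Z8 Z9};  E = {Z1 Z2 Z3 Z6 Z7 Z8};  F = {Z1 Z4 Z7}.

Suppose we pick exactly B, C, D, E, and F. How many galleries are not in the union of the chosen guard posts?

0

Union of B, C, D, E, F = {Z1, Z2, Z3, Z4, Z5, Z6, Z7, Z8, Z9} — that's every gallery, so 0 are uncovered.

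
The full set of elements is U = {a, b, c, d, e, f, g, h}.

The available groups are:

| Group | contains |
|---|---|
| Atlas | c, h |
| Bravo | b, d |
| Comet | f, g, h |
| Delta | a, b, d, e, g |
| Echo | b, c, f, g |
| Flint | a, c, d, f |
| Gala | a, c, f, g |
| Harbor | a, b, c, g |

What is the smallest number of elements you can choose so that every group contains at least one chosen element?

T = {b, c, f} meets every group (each contains at least one member of T), and |T| = 3.
No choice of 2 elements meets every group, so 3 is the minimum.

3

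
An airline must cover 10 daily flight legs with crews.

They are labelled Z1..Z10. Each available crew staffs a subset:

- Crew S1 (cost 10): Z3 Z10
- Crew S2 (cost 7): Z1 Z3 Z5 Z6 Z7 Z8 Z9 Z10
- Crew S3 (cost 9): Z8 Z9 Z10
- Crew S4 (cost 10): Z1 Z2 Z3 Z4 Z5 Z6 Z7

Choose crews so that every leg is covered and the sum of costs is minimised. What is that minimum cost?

S2, S4 together cover every leg (S2 ∪ S4 = {Z1, Z2, Z3, Z4, Z5, Z6, Z7, Z8, Z9, Z10}); total cost 7 + 10 = 17.
No covering selection has total cost below 17.

17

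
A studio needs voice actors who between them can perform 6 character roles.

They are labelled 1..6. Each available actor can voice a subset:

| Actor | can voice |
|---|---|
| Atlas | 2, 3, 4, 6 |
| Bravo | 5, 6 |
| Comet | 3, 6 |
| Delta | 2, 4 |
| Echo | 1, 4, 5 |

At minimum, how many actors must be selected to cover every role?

Atlas and Echo together: Atlas ∪ Echo = {1, 2, 3, 4, 5, 6} — every role is covered.
No single actor has all 6 roles (the largest, Atlas, has 4), so 2 is optimal.

2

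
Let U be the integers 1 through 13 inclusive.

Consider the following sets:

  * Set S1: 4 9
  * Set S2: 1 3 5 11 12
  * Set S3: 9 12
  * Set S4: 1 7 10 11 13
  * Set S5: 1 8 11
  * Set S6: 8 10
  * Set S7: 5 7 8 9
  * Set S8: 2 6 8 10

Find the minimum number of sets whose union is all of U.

4

S1 and S2 and S4 and S8 together: S1 ∪ S2 ∪ S4 ∪ S8 = {1, 2, 3, 4, 5, 6, 7, 8, 9, 10, 11, 12, 13} — every element is covered.
Only S1 contains 4, so S1 is forced; the remaining 11 elements need at least 3 more sets (each remaining set adds at most 5) — so at least 4 sets are needed, and 4 is optimal.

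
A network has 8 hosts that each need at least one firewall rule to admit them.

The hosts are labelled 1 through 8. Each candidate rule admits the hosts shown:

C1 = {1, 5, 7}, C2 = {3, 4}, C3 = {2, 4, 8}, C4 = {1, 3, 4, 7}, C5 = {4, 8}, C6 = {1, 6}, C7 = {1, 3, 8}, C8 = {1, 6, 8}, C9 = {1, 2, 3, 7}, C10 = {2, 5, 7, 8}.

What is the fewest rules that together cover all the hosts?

3

C4 and C6 and C10 together: C4 ∪ C6 ∪ C10 = {1, 2, 3, 4, 5, 6, 7, 8} — every host is covered.
No 2 of the 10 rules cover everything (all 45 combinations miss at least one host), so 3 is optimal.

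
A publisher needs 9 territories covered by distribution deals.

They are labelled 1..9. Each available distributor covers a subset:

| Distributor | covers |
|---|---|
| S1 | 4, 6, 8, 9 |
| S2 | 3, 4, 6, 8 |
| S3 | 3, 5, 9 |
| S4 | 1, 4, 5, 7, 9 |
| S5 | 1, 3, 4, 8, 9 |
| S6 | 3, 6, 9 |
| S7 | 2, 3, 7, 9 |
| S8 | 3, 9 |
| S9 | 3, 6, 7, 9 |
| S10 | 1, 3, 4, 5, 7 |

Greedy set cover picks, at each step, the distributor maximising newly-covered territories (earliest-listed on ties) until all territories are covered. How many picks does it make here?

3

Greedy: pick S4 (covers 5 new) → pick S2 (covers 3 new) → pick S7 (covers 1 new). Total picks: 3.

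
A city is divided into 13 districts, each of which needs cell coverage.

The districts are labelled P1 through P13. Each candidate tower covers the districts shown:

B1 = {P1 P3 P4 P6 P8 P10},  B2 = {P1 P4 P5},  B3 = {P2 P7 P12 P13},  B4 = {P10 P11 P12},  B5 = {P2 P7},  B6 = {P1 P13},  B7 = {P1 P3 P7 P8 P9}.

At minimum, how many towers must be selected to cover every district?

Take {B1, B2, B3, B4, B7}. Their union is {P1, P2, P3, P4, P5, P6, P7, P8, P9, P10, P11, P12, P13}, which is all 13 districts.
No 4 of the 7 towers cover everything (all 35 combinations miss at least one district), so 5 is optimal.

5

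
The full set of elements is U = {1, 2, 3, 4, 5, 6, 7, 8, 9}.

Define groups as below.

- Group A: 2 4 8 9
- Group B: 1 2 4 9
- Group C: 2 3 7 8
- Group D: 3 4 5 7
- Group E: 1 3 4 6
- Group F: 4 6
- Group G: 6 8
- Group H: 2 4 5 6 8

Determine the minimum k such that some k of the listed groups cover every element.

3

A, D, and E cover everything between them: the union {1, 2, 3, 4, 5, 6, 7, 8, 9} is all of U.
No 2 of the 8 groups cover everything (all 28 combinations miss at least one element), so 3 is optimal.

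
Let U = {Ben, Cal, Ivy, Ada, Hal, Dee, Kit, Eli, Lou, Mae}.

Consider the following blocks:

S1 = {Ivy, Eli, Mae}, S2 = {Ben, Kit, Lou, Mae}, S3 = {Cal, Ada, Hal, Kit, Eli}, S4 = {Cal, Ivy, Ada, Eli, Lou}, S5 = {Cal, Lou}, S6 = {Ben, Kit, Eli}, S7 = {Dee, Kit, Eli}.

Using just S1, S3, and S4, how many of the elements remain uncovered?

2

Union of S1, S3, S4 = {Cal, Ivy, Ada, Hal, Kit, Eli, Lou, Mae}.
Not covered: Ben, Dee — 2 elements.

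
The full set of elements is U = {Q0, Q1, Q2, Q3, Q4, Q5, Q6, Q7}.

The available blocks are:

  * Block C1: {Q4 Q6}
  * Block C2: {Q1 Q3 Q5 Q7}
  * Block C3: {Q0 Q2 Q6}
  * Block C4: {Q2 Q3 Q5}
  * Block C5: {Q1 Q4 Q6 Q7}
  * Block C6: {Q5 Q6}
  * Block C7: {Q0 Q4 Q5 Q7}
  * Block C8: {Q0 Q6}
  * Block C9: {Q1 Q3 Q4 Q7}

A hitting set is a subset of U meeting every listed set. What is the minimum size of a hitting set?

3

H = {Q0, Q3, Q6} meets every block (each contains at least one member of H), and |H| = 3.
No choice of 2 elements meets every block, so 3 is the minimum.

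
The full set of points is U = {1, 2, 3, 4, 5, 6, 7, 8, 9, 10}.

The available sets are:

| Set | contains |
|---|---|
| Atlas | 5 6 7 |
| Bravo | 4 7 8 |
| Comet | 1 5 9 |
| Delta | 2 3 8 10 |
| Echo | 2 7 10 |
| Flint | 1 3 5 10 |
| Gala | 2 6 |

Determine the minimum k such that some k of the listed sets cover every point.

4

Atlas, Bravo, Comet, and Delta cover everything between them: the union {1, 2, 3, 4, 5, 6, 7, 8, 9, 10} is all of U.
No 3 of the 7 sets cover everything (all 35 combinations miss at least one point), so 4 is optimal.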